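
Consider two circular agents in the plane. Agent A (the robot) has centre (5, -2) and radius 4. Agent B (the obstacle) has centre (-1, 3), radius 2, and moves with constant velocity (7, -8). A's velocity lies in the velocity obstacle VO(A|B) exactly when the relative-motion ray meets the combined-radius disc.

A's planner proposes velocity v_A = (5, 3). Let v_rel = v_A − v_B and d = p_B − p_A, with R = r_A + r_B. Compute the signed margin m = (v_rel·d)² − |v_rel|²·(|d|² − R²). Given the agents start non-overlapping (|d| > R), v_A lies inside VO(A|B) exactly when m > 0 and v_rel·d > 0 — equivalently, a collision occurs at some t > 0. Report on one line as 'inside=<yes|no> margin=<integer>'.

d = (-6, 5),  |d|² = 61;  R = 4+2 = 6,  c = 61−6² = 25
v_rel = (-2, 11),  |v_rel|² = 125;  v_rel·d = (-2)·(-6) + (11)·(5) = 67
125·t² − 134·t + 25 = 0  ⇒  m = 67² − 125·25 = 1364
m = 1364 > 0,  v_rel·d = 67 > 0  ⇒  inside

inside=yes margin=1364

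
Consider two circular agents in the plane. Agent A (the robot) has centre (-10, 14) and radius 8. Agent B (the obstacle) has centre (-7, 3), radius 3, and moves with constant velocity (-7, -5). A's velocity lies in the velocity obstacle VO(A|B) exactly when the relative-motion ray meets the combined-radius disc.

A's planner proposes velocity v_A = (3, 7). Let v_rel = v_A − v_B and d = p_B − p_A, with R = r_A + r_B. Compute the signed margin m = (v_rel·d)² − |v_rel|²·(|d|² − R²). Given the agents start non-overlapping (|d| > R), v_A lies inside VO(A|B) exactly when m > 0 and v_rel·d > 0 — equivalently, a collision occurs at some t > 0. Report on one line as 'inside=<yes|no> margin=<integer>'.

d = (3, -11),  |d|² = 130;  R = 8+3 = 11,  c = 130−11² = 9
v_rel = (10, 12),  |v_rel|² = 244;  v_rel·d = (10)·(3) + (12)·(-11) = -102
244·t² + 204·t + 9 = 0  ⇒  m = (-102)² − 244·9 = 8208
m = 8208 > 0,  v_rel·d = -102 < 0  ⇒  outside

inside=no margin=8208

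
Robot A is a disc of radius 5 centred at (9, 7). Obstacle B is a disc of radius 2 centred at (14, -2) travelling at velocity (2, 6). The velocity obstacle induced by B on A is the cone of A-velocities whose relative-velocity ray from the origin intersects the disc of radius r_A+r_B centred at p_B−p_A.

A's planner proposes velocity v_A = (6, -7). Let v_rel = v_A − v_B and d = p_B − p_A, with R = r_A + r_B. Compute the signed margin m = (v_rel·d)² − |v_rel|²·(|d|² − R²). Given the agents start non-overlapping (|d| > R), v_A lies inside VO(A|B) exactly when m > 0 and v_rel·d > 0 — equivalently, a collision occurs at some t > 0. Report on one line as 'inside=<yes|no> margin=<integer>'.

d = (5, -9),  |d|² = 106;  R = 5+2 = 7,  c = 106−7² = 57
v_rel = (4, -13),  |v_rel|² = 185;  v_rel·d = (4)·(5) + (-13)·(-9) = 137
185·t² − 274·t + 57 = 0  ⇒  m = 137² − 185·57 = 8224
m = 8224 > 0,  v_rel·d = 137 > 0  ⇒  inside

inside=yes margin=8224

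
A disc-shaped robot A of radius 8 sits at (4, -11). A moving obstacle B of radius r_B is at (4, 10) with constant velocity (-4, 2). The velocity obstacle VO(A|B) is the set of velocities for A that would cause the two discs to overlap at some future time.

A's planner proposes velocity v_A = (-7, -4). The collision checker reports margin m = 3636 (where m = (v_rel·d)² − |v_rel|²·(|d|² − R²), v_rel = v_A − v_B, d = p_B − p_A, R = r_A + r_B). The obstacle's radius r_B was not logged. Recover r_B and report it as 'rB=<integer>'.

m = 3636
d = (0, 21);  v_rel = (-3, -6),  |v_rel|² = 45
v_rel×d = (-3)·(21) − (-6)·(0) = -63
since m = R²·45 − (-63)²:  R² = (3969 + 3636) / 45 = 169
R = √169 = 13  ⇒  r_B = 13 − 8 = 5

rB=5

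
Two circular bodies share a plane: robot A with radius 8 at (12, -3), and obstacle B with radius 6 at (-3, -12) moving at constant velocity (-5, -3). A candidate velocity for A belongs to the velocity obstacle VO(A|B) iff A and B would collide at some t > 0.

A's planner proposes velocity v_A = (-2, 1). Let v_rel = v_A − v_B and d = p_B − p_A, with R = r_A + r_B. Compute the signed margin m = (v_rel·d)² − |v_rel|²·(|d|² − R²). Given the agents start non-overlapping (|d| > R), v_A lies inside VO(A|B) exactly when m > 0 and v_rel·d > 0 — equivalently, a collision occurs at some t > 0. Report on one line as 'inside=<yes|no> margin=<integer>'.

d = (-15, -9),  |d|² = 306;  R = 8+6 = 14,  c = 306−14² = 110
v_rel = (3, 4),  |v_rel|² = 25;  v_rel·d = (3)·(-15) + (4)·(-9) = -81
25·t² + 162·t + 110 = 0  ⇒  m = (-81)² − 25·110 = 3811
m = 3811 > 0,  v_rel·d = -81 < 0  ⇒  outside

inside=no margin=3811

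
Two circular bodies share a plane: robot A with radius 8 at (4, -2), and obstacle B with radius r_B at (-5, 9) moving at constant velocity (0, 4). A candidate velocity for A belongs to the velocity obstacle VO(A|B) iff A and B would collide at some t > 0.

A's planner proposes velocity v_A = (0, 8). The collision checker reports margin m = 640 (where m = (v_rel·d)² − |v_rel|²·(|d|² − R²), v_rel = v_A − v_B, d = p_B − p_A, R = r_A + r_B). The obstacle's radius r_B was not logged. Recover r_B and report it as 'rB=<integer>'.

m = 640
d = (-9, 11);  v_rel = (0, 4),  |v_rel|² = 16
v_rel×d = (0)·(11) − (4)·(-9) = 36
since m = R²·16 − 36²:  R² = (1296 + 640) / 16 = 121
R = √121 = 11  ⇒  r_B = 11 − 8 = 3

rB=3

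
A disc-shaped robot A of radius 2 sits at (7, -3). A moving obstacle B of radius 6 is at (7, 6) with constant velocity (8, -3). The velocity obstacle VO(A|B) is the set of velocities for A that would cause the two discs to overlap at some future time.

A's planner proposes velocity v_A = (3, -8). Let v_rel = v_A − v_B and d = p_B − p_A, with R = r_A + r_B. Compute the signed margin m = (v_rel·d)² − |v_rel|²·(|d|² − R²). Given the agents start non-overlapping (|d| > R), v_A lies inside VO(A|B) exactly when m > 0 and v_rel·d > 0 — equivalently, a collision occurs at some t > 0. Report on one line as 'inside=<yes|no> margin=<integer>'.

d = (0, 9),  |d|² = 81;  R = 2+6 = 8,  c = 81−8² = 17
v_rel = (-5, -5),  |v_rel|² = 50;  v_rel·d = (-5)·(0) + (-5)·(9) = -45
50·t² + 90·t + 17 = 0  ⇒  m = (-45)² − 50·17 = 1175
m = 1175 > 0,  v_rel·d = -45 < 0  ⇒  outside

inside=no margin=1175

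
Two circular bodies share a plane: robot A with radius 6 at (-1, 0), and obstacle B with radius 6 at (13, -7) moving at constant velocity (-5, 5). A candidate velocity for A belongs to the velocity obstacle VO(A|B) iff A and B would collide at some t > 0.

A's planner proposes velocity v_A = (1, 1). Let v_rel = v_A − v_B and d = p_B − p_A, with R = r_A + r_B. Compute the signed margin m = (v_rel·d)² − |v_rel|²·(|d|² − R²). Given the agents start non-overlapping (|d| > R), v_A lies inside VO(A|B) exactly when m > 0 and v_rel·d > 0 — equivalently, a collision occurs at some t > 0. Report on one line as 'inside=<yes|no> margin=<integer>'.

d = (14, -7),  |d|² = 245;  R = 6+6 = 12,  c = 245−12² = 101
v_rel = (6, -4),  |v_rel|² = 52;  v_rel·d = (6)·(14) + (-4)·(-7) = 112
52·t² − 224·t + 101 = 0  ⇒  m = 112² − 52·101 = 7292
m = 7292 > 0,  v_rel·d = 112 > 0  ⇒  inside

inside=yes margin=7292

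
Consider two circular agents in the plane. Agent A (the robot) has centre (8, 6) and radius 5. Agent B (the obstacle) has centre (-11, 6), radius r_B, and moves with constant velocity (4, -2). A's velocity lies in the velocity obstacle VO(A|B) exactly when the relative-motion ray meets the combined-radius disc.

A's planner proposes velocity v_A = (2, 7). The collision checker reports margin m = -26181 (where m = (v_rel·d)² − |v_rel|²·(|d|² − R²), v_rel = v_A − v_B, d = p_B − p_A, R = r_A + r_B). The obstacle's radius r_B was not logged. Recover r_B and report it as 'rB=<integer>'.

m = -26181
d = (-19, 0);  v_rel = (-2, 9),  |v_rel|² = 85
v_rel×d = (-2)·(0) − (9)·(-19) = 171
since m = R²·85 − 171²:  R² = (29241 + -26181) / 85 = 36
R = √36 = 6  ⇒  r_B = 6 − 5 = 1

rB=1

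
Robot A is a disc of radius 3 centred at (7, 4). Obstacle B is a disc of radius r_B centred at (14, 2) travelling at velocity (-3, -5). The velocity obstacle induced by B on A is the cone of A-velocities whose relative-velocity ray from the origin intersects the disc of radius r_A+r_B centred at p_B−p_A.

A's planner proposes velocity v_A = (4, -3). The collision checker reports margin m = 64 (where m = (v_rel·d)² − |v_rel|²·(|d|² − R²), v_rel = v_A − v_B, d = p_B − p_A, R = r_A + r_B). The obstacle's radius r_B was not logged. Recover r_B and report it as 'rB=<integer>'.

m = 64
d = (7, -2);  v_rel = (7, 2),  |v_rel|² = 53
v_rel×d = (7)·(-2) − (2)·(7) = -28
since m = R²·53 − (-28)²:  R² = (784 + 64) / 53 = 16
R = √16 = 4  ⇒  r_B = 4 − 3 = 1

rB=1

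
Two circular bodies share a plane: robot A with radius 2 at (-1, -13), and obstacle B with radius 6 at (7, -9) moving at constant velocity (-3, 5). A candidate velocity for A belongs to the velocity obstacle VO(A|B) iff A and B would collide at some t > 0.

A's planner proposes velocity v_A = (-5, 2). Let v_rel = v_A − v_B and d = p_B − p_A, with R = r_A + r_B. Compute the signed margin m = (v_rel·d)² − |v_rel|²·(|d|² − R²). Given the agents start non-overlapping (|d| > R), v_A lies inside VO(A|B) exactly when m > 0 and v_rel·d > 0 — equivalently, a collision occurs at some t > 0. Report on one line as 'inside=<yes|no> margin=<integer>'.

d = (8, 4),  |d|² = 80;  R = 2+6 = 8,  c = 80−8² = 16
v_rel = (-2, -3),  |v_rel|² = 13;  v_rel·d = (-2)·(8) + (-3)·(4) = -28
13·t² + 56·t + 16 = 0  ⇒  m = (-28)² − 13·16 = 576
m = 576 > 0,  v_rel·d = -28 < 0  ⇒  outside

inside=no margin=576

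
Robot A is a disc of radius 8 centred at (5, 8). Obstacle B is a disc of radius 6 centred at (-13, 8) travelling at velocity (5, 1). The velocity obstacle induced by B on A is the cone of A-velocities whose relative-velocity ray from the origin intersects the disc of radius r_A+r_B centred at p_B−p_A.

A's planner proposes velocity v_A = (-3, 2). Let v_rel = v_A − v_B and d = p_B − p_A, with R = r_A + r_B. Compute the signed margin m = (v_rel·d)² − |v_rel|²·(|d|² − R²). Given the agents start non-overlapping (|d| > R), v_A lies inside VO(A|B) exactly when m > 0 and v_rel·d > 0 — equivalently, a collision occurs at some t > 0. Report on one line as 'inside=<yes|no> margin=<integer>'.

d = (-18, 0),  |d|² = 324;  R = 8+6 = 14,  c = 324−14² = 128
v_rel = (-8, 1),  |v_rel|² = 65;  v_rel·d = (-8)·(-18) + (1)·(0) = 144
65·t² − 288·t + 128 = 0  ⇒  m = 144² − 65·128 = 12416
m = 12416 > 0,  v_rel·d = 144 > 0  ⇒  inside

inside=yes margin=12416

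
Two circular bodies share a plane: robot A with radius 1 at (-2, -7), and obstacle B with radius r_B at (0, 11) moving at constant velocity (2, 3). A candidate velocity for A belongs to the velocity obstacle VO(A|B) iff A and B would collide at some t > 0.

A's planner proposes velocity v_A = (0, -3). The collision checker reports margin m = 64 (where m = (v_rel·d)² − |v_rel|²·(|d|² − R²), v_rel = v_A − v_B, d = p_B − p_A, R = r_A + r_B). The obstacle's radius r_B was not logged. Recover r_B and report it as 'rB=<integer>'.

m = 64
d = (2, 18);  v_rel = (-2, -6),  |v_rel|² = 40
v_rel×d = (-2)·(18) − (-6)·(2) = -24
since m = R²·40 − (-24)²:  R² = (576 + 64) / 40 = 16
R = √16 = 4  ⇒  r_B = 4 − 1 = 3

rB=3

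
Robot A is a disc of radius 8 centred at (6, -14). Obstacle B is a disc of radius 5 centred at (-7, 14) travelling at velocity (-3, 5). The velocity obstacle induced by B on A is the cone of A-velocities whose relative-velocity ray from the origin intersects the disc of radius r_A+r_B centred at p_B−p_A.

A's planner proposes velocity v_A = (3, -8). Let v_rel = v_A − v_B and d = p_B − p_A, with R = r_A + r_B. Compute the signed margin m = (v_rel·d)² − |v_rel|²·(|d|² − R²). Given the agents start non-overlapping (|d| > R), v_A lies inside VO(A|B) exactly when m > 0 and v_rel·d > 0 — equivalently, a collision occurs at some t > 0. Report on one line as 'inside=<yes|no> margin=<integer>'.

d = (-13, 28),  |d|² = 953;  R = 8+5 = 13,  c = 953−13² = 784
v_rel = (6, -13),  |v_rel|² = 205;  v_rel·d = (6)·(-13) + (-13)·(28) = -442
205·t² + 884·t + 784 = 0  ⇒  m = (-442)² − 205·784 = 34644
m = 34644 > 0,  v_rel·d = -442 < 0  ⇒  outside

inside=no margin=34644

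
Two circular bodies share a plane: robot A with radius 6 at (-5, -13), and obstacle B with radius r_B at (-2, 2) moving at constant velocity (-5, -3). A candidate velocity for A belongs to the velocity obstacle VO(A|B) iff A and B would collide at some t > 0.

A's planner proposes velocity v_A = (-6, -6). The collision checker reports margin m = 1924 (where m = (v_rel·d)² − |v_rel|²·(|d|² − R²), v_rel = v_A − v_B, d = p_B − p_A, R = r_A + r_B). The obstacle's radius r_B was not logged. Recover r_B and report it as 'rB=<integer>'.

m = 1924
d = (3, 15);  v_rel = (-1, -3),  |v_rel|² = 10
v_rel×d = (-1)·(15) − (-3)·(3) = -6
since m = R²·10 − (-6)²:  R² = (36 + 1924) / 10 = 196
R = √196 = 14  ⇒  r_B = 14 − 6 = 8

rB=8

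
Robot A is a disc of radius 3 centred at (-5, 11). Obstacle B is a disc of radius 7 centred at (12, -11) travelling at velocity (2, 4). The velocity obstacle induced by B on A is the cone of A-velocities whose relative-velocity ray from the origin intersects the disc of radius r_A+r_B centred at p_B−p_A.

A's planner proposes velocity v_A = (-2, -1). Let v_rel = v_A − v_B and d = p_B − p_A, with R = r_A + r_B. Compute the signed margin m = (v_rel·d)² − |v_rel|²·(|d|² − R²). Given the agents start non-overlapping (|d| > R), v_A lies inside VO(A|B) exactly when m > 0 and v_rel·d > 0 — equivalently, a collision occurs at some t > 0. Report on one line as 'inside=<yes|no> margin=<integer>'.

d = (17, -22),  |d|² = 773;  R = 3+7 = 10,  c = 773−10² = 673
v_rel = (-4, -5),  |v_rel|² = 41;  v_rel·d = (-4)·(17) + (-5)·(-22) = 42
41·t² − 84·t + 673 = 0  ⇒  m = 42² − 41·673 = -25829
m = -25829 < 0,  v_rel·d = 42 > 0  ⇒  outside

inside=no margin=-25829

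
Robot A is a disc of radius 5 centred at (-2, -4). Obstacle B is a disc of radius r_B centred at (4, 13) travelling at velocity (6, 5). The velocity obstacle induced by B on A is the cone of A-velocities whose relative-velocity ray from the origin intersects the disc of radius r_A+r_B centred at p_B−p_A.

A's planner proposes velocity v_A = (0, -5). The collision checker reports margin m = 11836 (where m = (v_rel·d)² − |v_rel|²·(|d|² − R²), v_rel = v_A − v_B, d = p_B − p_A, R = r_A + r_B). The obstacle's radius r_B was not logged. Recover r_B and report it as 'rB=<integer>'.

m = 11836
d = (6, 17);  v_rel = (-6, -10),  |v_rel|² = 136
v_rel×d = (-6)·(17) − (-10)·(6) = -42
since m = R²·136 − (-42)²:  R² = (1764 + 11836) / 136 = 100
R = √100 = 10  ⇒  r_B = 10 − 5 = 5

rB=5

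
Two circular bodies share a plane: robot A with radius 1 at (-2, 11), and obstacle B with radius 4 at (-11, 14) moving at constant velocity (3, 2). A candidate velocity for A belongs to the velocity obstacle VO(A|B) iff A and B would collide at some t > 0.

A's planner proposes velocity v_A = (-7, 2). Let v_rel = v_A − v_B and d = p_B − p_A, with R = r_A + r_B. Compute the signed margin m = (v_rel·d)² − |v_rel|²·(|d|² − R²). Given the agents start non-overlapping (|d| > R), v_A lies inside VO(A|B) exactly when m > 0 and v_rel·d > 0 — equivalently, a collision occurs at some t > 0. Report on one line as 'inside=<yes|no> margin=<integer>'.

d = (-9, 3),  |d|² = 90;  R = 1+4 = 5,  c = 90−5² = 65
v_rel = (-10, 0),  |v_rel|² = 100;  v_rel·d = (-10)·(-9) + (0)·(3) = 90
100·t² − 180·t + 65 = 0  ⇒  m = 90² − 100·65 = 1600
m = 1600 > 0,  v_rel·d = 90 > 0  ⇒  inside

inside=yes margin=1600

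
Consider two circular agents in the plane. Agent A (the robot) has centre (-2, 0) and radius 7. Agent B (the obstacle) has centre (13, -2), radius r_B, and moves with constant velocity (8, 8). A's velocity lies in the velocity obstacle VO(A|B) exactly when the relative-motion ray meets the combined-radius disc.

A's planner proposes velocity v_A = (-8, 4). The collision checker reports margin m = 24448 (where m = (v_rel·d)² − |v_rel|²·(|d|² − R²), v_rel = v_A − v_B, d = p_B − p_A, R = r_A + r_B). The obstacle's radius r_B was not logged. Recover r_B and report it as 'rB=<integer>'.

m = 24448
d = (15, -2);  v_rel = (-16, -4),  |v_rel|² = 272
v_rel×d = (-16)·(-2) − (-4)·(15) = 92
since m = R²·272 − 92²:  R² = (8464 + 24448) / 272 = 121
R = √121 = 11  ⇒  r_B = 11 − 7 = 4

rB=4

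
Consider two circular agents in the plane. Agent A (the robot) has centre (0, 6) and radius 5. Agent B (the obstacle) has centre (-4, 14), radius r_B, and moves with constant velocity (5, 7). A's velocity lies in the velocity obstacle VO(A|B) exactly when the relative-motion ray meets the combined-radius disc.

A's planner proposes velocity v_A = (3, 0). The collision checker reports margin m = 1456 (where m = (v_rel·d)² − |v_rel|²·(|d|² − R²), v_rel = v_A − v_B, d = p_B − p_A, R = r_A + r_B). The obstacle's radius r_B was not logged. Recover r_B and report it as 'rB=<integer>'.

m = 1456
d = (-4, 8);  v_rel = (-2, -7),  |v_rel|² = 53
v_rel×d = (-2)·(8) − (-7)·(-4) = -44
since m = R²·53 − (-44)²:  R² = (1936 + 1456) / 53 = 64
R = √64 = 8  ⇒  r_B = 8 − 5 = 3

rB=3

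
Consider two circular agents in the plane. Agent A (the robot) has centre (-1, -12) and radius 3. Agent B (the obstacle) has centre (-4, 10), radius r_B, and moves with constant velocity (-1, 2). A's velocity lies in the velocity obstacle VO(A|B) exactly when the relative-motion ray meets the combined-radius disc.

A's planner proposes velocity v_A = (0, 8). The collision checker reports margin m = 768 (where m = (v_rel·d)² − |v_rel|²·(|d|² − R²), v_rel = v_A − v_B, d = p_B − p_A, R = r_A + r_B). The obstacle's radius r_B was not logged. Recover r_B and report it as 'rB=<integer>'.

m = 768
d = (-3, 22);  v_rel = (1, 6),  |v_rel|² = 37
v_rel×d = (1)·(22) − (6)·(-3) = 40
since m = R²·37 − 40²:  R² = (1600 + 768) / 37 = 64
R = √64 = 8  ⇒  r_B = 8 − 3 = 5

rB=5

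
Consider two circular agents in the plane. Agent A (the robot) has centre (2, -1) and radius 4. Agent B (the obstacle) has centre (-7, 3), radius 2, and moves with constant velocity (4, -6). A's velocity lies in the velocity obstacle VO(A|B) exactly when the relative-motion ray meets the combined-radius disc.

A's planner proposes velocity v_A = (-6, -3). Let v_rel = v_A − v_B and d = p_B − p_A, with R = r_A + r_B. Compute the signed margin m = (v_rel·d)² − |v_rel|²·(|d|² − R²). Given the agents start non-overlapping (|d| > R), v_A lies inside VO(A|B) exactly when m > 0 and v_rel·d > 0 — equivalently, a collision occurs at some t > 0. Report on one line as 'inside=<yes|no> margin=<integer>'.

d = (-9, 4),  |d|² = 97;  R = 4+2 = 6,  c = 97−6² = 61
v_rel = (-10, 3),  |v_rel|² = 109;  v_rel·d = (-10)·(-9) + (3)·(4) = 102
109·t² − 204·t + 61 = 0  ⇒  m = 102² − 109·61 = 3755
m = 3755 > 0,  v_rel·d = 102 > 0  ⇒  inside

inside=yes margin=3755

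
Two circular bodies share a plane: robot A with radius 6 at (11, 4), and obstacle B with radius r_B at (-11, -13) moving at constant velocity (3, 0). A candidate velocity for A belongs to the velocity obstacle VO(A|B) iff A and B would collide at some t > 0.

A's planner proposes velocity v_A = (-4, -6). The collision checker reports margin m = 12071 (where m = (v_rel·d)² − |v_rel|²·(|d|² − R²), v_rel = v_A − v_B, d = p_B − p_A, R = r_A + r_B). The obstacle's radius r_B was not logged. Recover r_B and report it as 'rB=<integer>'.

m = 12071
d = (-22, -17);  v_rel = (-7, -6),  |v_rel|² = 85
v_rel×d = (-7)·(-17) − (-6)·(-22) = -13
since m = R²·85 − (-13)²:  R² = (169 + 12071) / 85 = 144
R = √144 = 12  ⇒  r_B = 12 − 6 = 6

rB=6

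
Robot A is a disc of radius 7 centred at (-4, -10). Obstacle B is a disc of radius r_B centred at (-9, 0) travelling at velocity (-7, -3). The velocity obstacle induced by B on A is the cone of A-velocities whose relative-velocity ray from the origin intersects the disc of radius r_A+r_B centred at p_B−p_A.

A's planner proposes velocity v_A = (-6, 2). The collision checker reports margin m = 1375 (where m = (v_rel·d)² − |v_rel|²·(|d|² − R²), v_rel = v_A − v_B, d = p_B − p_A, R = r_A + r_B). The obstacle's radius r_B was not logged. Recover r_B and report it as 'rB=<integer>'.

m = 1375
d = (-5, 10);  v_rel = (1, 5),  |v_rel|² = 26
v_rel×d = (1)·(10) − (5)·(-5) = 35
since m = R²·26 − 35²:  R² = (1225 + 1375) / 26 = 100
R = √100 = 10  ⇒  r_B = 10 − 7 = 3

rB=3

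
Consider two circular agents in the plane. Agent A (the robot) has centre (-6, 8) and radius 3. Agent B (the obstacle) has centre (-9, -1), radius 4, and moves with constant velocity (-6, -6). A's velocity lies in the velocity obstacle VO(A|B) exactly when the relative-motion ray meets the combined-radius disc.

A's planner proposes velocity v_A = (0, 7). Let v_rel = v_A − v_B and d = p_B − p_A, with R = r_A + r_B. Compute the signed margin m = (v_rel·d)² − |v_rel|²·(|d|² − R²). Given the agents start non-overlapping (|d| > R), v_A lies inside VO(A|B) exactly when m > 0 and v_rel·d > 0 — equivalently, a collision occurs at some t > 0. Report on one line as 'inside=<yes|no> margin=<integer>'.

d = (-3, -9),  |d|² = 90;  R = 3+4 = 7,  c = 90−7² = 41
v_rel = (6, 13),  |v_rel|² = 205;  v_rel·d = (6)·(-3) + (13)·(-9) = -135
205·t² + 270·t + 41 = 0  ⇒  m = (-135)² − 205·41 = 9820
m = 9820 > 0,  v_rel·d = -135 < 0  ⇒  outside

inside=no margin=9820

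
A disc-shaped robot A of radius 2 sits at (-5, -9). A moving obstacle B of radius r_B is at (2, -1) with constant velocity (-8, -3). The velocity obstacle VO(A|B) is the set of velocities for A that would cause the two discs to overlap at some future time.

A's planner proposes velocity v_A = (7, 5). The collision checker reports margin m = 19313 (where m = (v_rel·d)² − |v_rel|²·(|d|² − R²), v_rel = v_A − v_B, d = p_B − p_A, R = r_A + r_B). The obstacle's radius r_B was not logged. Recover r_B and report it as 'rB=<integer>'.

m = 19313
d = (7, 8);  v_rel = (15, 8),  |v_rel|² = 289
v_rel×d = (15)·(8) − (8)·(7) = 64
since m = R²·289 − 64²:  R² = (4096 + 19313) / 289 = 81
R = √81 = 9  ⇒  r_B = 9 − 2 = 7

rB=7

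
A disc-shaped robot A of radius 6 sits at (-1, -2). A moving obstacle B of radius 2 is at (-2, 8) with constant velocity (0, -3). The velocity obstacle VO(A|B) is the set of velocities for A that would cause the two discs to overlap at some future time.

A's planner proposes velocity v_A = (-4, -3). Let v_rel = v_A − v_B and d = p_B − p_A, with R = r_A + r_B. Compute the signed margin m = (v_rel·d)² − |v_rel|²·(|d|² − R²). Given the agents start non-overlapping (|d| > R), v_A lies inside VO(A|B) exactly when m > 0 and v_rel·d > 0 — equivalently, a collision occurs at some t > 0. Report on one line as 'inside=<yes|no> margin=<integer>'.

d = (-1, 10),  |d|² = 101;  R = 6+2 = 8,  c = 101−8² = 37
v_rel = (-4, 0),  |v_rel|² = 16;  v_rel·d = (-4)·(-1) + (0)·(10) = 4
16·t² − 8·t + 37 = 0  ⇒  m = 4² − 16·37 = -576
m = -576 < 0,  v_rel·d = 4 > 0  ⇒  outside

inside=no margin=-576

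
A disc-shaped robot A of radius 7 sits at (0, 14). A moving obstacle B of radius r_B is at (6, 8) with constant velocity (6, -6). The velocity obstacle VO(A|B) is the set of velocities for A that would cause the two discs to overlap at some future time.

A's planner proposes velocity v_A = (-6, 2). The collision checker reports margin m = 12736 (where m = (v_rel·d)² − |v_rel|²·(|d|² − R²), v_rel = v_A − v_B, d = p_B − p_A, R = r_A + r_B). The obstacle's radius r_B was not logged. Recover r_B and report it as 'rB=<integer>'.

m = 12736
d = (6, -6);  v_rel = (-12, 8),  |v_rel|² = 208
v_rel×d = (-12)·(-6) − (8)·(6) = 24
since m = R²·208 − 24²:  R² = (576 + 12736) / 208 = 64
R = √64 = 8  ⇒  r_B = 8 − 7 = 1

rB=1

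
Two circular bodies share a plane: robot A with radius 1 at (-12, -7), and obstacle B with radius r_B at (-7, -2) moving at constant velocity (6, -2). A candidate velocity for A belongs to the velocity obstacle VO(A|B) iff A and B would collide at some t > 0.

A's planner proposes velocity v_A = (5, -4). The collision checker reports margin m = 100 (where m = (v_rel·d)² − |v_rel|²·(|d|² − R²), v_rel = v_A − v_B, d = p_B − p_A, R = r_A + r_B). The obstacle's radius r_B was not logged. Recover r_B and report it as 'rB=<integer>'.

m = 100
d = (5, 5);  v_rel = (-1, -2),  |v_rel|² = 5
v_rel×d = (-1)·(5) − (-2)·(5) = 5
since m = R²·5 − 5²:  R² = (25 + 100) / 5 = 25
R = √25 = 5  ⇒  r_B = 5 − 1 = 4

rB=4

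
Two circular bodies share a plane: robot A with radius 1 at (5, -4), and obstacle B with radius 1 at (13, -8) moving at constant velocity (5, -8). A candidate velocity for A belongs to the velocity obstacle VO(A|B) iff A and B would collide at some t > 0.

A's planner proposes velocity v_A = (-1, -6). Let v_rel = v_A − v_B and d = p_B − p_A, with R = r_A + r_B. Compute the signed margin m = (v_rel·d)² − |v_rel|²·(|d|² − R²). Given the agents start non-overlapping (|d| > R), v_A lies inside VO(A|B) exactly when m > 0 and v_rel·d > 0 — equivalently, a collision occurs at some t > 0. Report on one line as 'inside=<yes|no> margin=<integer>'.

d = (8, -4),  |d|² = 80;  R = 1+1 = 2,  c = 80−2² = 76
v_rel = (-6, 2),  |v_rel|² = 40;  v_rel·d = (-6)·(8) + (2)·(-4) = -56
40·t² + 112·t + 76 = 0  ⇒  m = (-56)² − 40·76 = 96
m = 96 > 0,  v_rel·d = -56 < 0  ⇒  outside

inside=no margin=96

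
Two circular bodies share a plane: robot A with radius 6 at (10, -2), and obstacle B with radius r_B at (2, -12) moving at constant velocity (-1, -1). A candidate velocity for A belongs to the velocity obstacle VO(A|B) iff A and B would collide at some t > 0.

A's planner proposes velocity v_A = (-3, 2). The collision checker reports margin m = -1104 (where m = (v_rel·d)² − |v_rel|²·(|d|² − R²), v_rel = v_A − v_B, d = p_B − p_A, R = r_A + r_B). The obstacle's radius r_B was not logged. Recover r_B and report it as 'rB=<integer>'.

m = -1104
d = (-8, -10);  v_rel = (-2, 3),  |v_rel|² = 13
v_rel×d = (-2)·(-10) − (3)·(-8) = 44
since m = R²·13 − 44²:  R² = (1936 + -1104) / 13 = 64
R = √64 = 8  ⇒  r_B = 8 − 6 = 2

rB=2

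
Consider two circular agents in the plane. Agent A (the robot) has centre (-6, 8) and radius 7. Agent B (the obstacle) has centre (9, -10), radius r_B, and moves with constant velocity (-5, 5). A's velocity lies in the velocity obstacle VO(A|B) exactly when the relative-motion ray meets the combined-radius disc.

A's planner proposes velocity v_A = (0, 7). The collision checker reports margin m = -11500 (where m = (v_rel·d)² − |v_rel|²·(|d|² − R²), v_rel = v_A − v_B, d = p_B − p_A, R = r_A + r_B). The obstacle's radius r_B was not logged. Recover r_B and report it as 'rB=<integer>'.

m = -11500
d = (15, -18);  v_rel = (5, 2),  |v_rel|² = 29
v_rel×d = (5)·(-18) − (2)·(15) = -120
since m = R²·29 − (-120)²:  R² = (14400 + -11500) / 29 = 100
R = √100 = 10  ⇒  r_B = 10 − 7 = 3

rB=3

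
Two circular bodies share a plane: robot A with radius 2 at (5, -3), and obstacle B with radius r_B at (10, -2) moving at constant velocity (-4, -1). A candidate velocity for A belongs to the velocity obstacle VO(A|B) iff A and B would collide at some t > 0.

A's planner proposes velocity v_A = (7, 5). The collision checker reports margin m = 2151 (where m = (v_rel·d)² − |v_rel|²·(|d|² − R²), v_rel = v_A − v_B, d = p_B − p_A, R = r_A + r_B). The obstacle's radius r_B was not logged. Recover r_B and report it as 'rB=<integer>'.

m = 2151
d = (5, 1);  v_rel = (11, 6),  |v_rel|² = 157
v_rel×d = (11)·(1) − (6)·(5) = -19
since m = R²·157 − (-19)²:  R² = (361 + 2151) / 157 = 16
R = √16 = 4  ⇒  r_B = 4 − 2 = 2

rB=2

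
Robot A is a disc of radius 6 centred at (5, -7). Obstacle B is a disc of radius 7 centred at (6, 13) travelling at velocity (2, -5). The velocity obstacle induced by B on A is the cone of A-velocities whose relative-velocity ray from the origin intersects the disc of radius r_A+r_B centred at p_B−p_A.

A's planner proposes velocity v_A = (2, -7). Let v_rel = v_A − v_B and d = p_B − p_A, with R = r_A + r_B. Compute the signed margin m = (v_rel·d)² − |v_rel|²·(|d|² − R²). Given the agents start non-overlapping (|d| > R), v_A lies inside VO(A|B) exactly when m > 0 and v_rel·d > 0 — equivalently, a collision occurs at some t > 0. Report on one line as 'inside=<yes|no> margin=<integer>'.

d = (1, 20),  |d|² = 401;  R = 6+7 = 13,  c = 401−13² = 232
v_rel = (0, -2),  |v_rel|² = 4;  v_rel·d = (0)·(1) + (-2)·(20) = -40
4·t² + 80·t + 232 = 0  ⇒  m = (-40)² − 4·232 = 672
m = 672 > 0,  v_rel·d = -40 < 0  ⇒  outside

inside=no margin=672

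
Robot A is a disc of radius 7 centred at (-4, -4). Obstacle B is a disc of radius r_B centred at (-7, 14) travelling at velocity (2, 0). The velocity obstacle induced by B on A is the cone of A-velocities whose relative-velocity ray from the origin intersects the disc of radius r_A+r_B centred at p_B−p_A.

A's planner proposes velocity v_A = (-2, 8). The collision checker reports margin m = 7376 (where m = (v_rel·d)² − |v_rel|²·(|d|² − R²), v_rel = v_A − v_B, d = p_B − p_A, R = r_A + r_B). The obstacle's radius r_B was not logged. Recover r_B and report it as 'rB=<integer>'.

m = 7376
d = (-3, 18);  v_rel = (-4, 8),  |v_rel|² = 80
v_rel×d = (-4)·(18) − (8)·(-3) = -48
since m = R²·80 − (-48)²:  R² = (2304 + 7376) / 80 = 121
R = √121 = 11  ⇒  r_B = 11 − 7 = 4

rB=4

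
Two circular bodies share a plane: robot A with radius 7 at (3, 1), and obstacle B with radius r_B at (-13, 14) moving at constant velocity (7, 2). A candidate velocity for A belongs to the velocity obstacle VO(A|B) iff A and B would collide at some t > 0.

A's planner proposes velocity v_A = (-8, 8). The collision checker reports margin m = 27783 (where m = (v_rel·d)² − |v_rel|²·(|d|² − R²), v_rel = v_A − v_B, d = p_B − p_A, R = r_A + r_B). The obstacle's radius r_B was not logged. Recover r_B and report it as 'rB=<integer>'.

m = 27783
d = (-16, 13);  v_rel = (-15, 6),  |v_rel|² = 261
v_rel×d = (-15)·(13) − (6)·(-16) = -99
since m = R²·261 − (-99)²:  R² = (9801 + 27783) / 261 = 144
R = √144 = 12  ⇒  r_B = 12 − 7 = 5

rB=5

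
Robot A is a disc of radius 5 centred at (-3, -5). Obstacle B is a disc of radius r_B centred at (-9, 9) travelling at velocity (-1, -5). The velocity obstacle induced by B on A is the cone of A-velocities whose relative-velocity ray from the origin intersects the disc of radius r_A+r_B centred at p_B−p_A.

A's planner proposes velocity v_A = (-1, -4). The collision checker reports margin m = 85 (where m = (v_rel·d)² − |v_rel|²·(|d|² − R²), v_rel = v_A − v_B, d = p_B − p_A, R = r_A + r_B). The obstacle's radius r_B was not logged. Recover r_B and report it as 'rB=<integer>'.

m = 85
d = (-6, 14);  v_rel = (0, 1),  |v_rel|² = 1
v_rel×d = (0)·(14) − (1)·(-6) = 6
since m = R²·1 − 6²:  R² = (36 + 85) / 1 = 121
R = √121 = 11  ⇒  r_B = 11 − 5 = 6

rB=6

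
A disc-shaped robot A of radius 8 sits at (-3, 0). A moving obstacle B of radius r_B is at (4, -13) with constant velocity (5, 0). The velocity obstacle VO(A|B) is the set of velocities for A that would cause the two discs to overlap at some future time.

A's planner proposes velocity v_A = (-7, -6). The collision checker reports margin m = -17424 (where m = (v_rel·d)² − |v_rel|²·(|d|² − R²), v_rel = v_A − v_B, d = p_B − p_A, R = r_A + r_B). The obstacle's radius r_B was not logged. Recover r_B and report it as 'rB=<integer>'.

m = -17424
d = (7, -13);  v_rel = (-12, -6),  |v_rel|² = 180
v_rel×d = (-12)·(-13) − (-6)·(7) = 198
since m = R²·180 − 198²:  R² = (39204 + -17424) / 180 = 121
R = √121 = 11  ⇒  r_B = 11 − 8 = 3

rB=3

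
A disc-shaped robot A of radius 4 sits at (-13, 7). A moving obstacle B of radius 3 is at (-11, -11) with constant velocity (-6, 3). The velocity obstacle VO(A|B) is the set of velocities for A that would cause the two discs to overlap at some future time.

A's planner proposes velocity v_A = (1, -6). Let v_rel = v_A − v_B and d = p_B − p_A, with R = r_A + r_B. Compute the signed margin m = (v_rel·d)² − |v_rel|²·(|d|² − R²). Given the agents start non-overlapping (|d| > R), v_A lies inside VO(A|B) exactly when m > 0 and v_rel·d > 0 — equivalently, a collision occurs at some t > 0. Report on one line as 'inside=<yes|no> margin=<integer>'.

d = (2, -18),  |d|² = 328;  R = 4+3 = 7,  c = 328−7² = 279
v_rel = (7, -9),  |v_rel|² = 130;  v_rel·d = (7)·(2) + (-9)·(-18) = 176
130·t² − 352·t + 279 = 0  ⇒  m = 176² − 130·279 = -5294
m = -5294 < 0,  v_rel·d = 176 > 0  ⇒  outside

inside=no margin=-5294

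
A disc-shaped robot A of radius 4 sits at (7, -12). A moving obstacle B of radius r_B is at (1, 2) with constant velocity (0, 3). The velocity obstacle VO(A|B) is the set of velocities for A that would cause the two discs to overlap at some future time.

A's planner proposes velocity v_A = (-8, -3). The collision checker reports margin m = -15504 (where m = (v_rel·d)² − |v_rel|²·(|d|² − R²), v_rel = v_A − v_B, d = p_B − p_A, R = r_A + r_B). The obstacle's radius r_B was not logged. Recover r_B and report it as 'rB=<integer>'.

m = -15504
d = (-6, 14);  v_rel = (-8, -6),  |v_rel|² = 100
v_rel×d = (-8)·(14) − (-6)·(-6) = -148
since m = R²·100 − (-148)²:  R² = (21904 + -15504) / 100 = 64
R = √64 = 8  ⇒  r_B = 8 − 4 = 4

rB=4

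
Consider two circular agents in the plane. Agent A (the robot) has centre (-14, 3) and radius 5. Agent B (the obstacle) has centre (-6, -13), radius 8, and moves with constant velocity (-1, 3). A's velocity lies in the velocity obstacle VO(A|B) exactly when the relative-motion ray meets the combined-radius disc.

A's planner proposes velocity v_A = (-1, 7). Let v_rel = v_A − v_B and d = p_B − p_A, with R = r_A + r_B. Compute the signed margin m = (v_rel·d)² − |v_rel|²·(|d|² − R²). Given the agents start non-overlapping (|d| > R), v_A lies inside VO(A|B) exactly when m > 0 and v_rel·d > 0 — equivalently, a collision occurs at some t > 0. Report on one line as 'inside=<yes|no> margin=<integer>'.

d = (8, -16),  |d|² = 320;  R = 5+8 = 13,  c = 320−13² = 151
v_rel = (0, 4),  |v_rel|² = 16;  v_rel·d = (0)·(8) + (4)·(-16) = -64
16·t² + 128·t + 151 = 0  ⇒  m = (-64)² − 16·151 = 1680
m = 1680 > 0,  v_rel·d = -64 < 0  ⇒  outside

inside=no margin=1680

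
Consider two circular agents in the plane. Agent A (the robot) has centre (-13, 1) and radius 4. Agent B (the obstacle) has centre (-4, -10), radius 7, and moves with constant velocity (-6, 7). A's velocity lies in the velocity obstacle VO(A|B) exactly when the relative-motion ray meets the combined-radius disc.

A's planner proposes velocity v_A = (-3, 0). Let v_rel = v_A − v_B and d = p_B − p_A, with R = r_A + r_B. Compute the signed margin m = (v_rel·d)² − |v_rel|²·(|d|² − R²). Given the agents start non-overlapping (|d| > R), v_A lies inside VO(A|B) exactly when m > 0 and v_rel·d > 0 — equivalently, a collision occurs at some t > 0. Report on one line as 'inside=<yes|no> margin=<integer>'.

d = (9, -11),  |d|² = 202;  R = 4+7 = 11,  c = 202−11² = 81
v_rel = (3, -7),  |v_rel|² = 58;  v_rel·d = (3)·(9) + (-7)·(-11) = 104
58·t² − 208·t + 81 = 0  ⇒  m = 104² − 58·81 = 6118
m = 6118 > 0,  v_rel·d = 104 > 0  ⇒  inside

inside=yes margin=6118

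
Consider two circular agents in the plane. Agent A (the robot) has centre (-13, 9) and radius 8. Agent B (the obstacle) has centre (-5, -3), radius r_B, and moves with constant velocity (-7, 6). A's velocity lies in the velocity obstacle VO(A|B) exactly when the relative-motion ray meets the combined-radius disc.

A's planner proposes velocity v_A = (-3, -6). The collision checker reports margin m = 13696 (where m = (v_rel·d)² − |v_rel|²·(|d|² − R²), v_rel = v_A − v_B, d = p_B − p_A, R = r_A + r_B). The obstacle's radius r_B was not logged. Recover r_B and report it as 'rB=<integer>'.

m = 13696
d = (8, -12);  v_rel = (4, -12),  |v_rel|² = 160
v_rel×d = (4)·(-12) − (-12)·(8) = 48
since m = R²·160 − 48²:  R² = (2304 + 13696) / 160 = 100
R = √100 = 10  ⇒  r_B = 10 − 8 = 2

rB=2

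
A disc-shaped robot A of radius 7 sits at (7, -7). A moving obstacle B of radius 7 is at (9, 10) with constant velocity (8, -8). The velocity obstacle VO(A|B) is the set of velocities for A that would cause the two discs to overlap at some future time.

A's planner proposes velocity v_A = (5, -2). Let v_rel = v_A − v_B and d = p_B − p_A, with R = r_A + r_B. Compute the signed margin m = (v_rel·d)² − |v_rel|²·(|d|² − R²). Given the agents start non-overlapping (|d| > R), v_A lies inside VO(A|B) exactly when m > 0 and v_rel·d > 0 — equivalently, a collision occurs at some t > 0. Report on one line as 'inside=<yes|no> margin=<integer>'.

d = (2, 17),  |d|² = 293;  R = 7+7 = 14,  c = 293−14² = 97
v_rel = (-3, 6),  |v_rel|² = 45;  v_rel·d = (-3)·(2) + (6)·(17) = 96
45·t² − 192·t + 97 = 0  ⇒  m = 96² − 45·97 = 4851
m = 4851 > 0,  v_rel·d = 96 > 0  ⇒  inside

inside=yes margin=4851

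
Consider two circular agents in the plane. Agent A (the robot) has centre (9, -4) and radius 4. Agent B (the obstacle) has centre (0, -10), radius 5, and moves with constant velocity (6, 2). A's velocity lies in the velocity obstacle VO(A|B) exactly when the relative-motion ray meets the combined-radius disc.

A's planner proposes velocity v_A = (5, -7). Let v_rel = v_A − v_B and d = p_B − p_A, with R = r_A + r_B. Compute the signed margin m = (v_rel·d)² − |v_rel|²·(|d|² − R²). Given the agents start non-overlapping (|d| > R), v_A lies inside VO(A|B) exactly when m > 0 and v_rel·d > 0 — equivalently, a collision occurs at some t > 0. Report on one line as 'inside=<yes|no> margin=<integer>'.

d = (-9, -6),  |d|² = 117;  R = 4+5 = 9,  c = 117−9² = 36
v_rel = (-1, -9),  |v_rel|² = 82;  v_rel·d = (-1)·(-9) + (-9)·(-6) = 63
82·t² − 126·t + 36 = 0  ⇒  m = 63² − 82·36 = 1017
m = 1017 > 0,  v_rel·d = 63 > 0  ⇒  inside

inside=yes margin=1017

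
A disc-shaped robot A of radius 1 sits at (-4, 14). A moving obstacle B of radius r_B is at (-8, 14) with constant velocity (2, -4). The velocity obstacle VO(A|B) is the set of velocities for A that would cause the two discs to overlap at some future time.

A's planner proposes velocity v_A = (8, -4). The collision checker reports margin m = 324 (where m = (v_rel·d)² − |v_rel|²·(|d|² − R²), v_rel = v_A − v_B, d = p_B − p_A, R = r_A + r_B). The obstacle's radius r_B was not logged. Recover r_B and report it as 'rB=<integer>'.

m = 324
d = (-4, 0);  v_rel = (6, 0),  |v_rel|² = 36
v_rel×d = (6)·(0) − (0)·(-4) = 0
since m = R²·36 − 0²:  R² = (0 + 324) / 36 = 9
R = √9 = 3  ⇒  r_B = 3 − 1 = 2

rB=2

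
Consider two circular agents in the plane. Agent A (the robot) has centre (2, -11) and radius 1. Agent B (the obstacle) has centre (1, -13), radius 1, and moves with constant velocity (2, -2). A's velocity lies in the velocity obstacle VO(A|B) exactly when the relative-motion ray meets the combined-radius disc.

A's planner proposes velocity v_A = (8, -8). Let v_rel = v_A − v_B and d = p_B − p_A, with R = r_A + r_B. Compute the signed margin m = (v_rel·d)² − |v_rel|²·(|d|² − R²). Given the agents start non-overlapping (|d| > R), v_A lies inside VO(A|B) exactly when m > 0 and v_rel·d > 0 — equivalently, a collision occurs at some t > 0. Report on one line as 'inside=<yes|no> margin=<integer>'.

d = (-1, -2),  |d|² = 5;  R = 1+1 = 2,  c = 5−2² = 1
v_rel = (6, -6),  |v_rel|² = 72;  v_rel·d = (6)·(-1) + (-6)·(-2) = 6
72·t² − 12·t + 1 = 0  ⇒  m = 6² − 72·1 = -36
m = -36 < 0,  v_rel·d = 6 > 0  ⇒  outside

inside=no margin=-36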